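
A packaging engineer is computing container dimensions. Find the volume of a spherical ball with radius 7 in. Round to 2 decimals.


Shape: sphere
Radius r = 7 in
Formula: V = (4/3) * pi * r^3
r^3 = 343
(4/3) * 343 = 457.333333
V = 457.333333 * pi
V = 1436.76
1436.76 in^3


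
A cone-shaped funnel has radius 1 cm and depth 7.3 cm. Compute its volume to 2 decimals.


Shape: cone
Radius r = 1 cm, Height h = 7.3 cm
Formula: V = (1/3) * pi * r^2 * h
r^2 = 1
pi * r^2 * h = pi * 1 * 7.3 = 7.3 * pi
V = 7.3 * pi / 3
V = 7.64
7.64 cm^3


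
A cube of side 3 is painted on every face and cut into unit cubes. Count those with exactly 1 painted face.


Large cube: 3 x 3 x 3, cut into unit cubes.
n = 3, so n - 2 = 1
Cubes with 1 painted face lie in the interior of each face.
A cube has 6 faces; each contributes (n - 2)^2 = 1 such cubes.
Count = 6 * 1 = 6
6 unit cubes


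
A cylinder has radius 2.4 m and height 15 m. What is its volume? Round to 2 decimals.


Shape: cylinder
Radius r = 2.4 m, Height h = 15 m
Formula: V = pi * r^2 * h
r^2 = 5.76
V = pi * 5.76 * 15
V = 86.4 * pi
V = 271.43
271.43 m^3


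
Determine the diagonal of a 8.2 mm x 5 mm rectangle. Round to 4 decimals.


Shape: rectangle (diagonal via Pythagoras)
Sides: 8.2 mm and 5 mm
Formula: d = sqrt(l^2 + w^2)
l^2 = 67.24, w^2 = 25
l^2 + w^2 = 92.24
d = sqrt(92.24)
d = 9.6042
9.6042 mm


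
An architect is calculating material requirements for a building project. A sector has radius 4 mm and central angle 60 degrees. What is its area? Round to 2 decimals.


Shape: circular sector
Radius r = 4 mm, Angle = 60 degrees
Formula: A = (angle/360) * pi * r^2
r^2 = 16
Fraction of circle = 60/360
A = (60/360) * pi * 16
A = 2.666667 * pi
A = 8.38
8.38 mm^2


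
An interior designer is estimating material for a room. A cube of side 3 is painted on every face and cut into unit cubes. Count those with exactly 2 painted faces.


Large cube: 3 x 3 x 3, cut into unit cubes.
n = 3, so n - 2 = 1
Cubes with 2 painted faces lie along the edges, excluding corners.
A cube has 12 edges; each contributes (n - 2) = 1 such cubes.
Count = 12 * 1 = 12
12 unit cubes


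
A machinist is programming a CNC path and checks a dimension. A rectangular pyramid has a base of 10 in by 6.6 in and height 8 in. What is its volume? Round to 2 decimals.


Shape: rectangular pyramid
Base: 10 in x 6.6 in, Height h = 8 in
Formula: V = (1/3) * base_area * h
base_area = 10 * 6.6 = 66
base_area * h = 66 * 8 = 528
V = 528 / 3
V = 176
176 in^3


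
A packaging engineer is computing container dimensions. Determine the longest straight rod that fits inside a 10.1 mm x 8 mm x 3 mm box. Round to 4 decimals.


Shape: rectangular box (space diagonal)
l = 10.1 mm, w = 8 mm, h = 3 mm
Visualize: the diagonal of the base, then a right triangle with that diagonal and the height.
Formula: d = sqrt(l^2 + w^2 + h^2)
l^2 + w^2 + h^2 = 102.01 + 64 + 9 = 175.01
d = sqrt(175.01)
d = 13.2291
13.2291 mm


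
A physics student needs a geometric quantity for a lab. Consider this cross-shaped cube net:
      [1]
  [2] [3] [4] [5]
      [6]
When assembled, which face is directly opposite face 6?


Net: cross layout. Take square 3 as the base (bottom).
Fold the four squares in the horizontal row up around 3: 2 -> left, 4 -> right, 5 wraps to the top.
Fold 1 and 6 up from 3: 1 -> back, 6 -> front.
Opposite pairs are therefore: (1, 6), (2, 4), (3, 5).
Face 6 is opposite face 1.
face 1


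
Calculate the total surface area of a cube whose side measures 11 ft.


Shape: cube
Side s = 11 ft
A cube has 6 square faces.
Formula: SA = 6 * s^2
s^2 = 121
SA = 6 * 121
SA = 726
726 ft^2


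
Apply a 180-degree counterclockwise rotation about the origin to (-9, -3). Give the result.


Transformation: rotation about the origin
Original point: (-9, -3)
Rule for 180 deg: (x, y) -> (-x, -y)
Apply: (-9, -3) -> (9, 3)
(9, 3)


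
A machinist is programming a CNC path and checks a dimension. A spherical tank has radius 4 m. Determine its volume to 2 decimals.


Shape: sphere
Radius r = 4 m
Formula: V = (4/3) * pi * r^3
r^3 = 64
(4/3) * 64 = 85.333333
V = 85.333333 * pi
V = 268.08
268.08 m^3


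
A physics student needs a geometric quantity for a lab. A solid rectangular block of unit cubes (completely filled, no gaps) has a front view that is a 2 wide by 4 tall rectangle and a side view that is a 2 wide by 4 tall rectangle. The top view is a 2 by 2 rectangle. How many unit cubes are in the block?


Orthographic views of a solid rectangular block:
Front view 2 x 4 -> length = 2, height = 4
Side view 2 x 4 -> width = 2, height = 4 (consistent)
Top view 2 x 2 -> confirms length = 2, width = 2
The block is 2 x 2 x 4.
Total unit cubes = 2 * 2 * 4 = 16
16 unit cubes


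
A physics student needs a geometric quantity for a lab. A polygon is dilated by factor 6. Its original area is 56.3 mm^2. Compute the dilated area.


Linear scale factor k = 6
Original area = 56.3 mm^2
Rule: under a linear scaling by k, areas scale by k^2.
k^2 = 6^2 = 36
New area = 56.3 * 36
New area = 2026.8
2026.8 mm^2


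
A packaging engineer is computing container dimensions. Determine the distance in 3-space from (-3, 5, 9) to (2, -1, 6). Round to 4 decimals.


3D distance between two points
P1 = (-3, 5, 9), P2 = (2, -1, 6)
Formula: d = sqrt((x2-x1)^2 + (y2-y1)^2 + (z2-z1)^2)
dx = 2 - -3 = 5
dy = -1 - 5 = -6
dz = 6 - 9 = -3
dx^2 + dy^2 + dz^2 = 25 + 36 + 9 = 70
d = sqrt(70)
d = 8.3666
8.3666 units


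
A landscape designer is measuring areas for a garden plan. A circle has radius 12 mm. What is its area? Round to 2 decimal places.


Shape: circle
Radius r = 12 mm
Formula: A = pi * r^2
r^2 = 12^2 = 144
A = pi * 144
A = 452.39
452.39 mm^2


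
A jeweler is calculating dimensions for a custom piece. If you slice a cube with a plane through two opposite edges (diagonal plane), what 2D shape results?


Solid: cube
Cutting plane: through two opposite edges (diagonal plane)
Visualize the intersection of the plane with the solid's surface.
The boundary of the cut region is a rectangle.
rectangle


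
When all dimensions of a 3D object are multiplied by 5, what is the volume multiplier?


Linear scale factor k = 5
Rule: under a linear scaling by k, volumes scale by k^3.
k^3 = 5 * 5 * 5
k^3 = 25 * 5
k^3 = 125
Volume scales by a factor of 125.
125 (dimensionless)


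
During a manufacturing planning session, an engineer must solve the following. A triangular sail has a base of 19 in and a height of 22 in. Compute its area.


Shape: triangle
Base b = 19 in, Height h = 22 in
Formula: A = (1/2) * b * h
A = 0.5 * 19 * 22
A = 0.5 * 418
A = 209
209 in^2


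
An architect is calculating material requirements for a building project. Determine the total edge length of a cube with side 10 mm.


Shape: cube
Side s = 10 mm
A cube has 12 edges, all equal.
Formula: total edge length = 12 * s
Total = 12 * 10
Total = 120
120 mm


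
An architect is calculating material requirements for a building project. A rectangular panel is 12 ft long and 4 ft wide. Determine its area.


Shape: rectangle
Length l = 12 ft, Width w = 4 ft
Formula: A = l * w
A = 12 * 4
A = 48
48 ft^2


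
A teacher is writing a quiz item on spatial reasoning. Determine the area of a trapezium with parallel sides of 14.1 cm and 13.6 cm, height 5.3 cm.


Shape: trapezoid
Parallel sides a = 14.1 cm, b = 13.6 cm; Height h = 5.3 cm
Formula: A = (a + b) * h / 2
a + b = 14.1 + 13.6 = 27.7
A = 27.7 * 5.3 / 2
A = 146.81 / 2
A = 73.405
73.405 cm^2


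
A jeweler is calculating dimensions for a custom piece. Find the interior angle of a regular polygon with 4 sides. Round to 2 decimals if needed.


Shape: regular square (4 sides)
Formula: interior angle = (n - 2) * 180 / n
(n - 2) = 2
(n - 2) * 180 = 360
angle = 360 / 4
angle = 90
90 degrees


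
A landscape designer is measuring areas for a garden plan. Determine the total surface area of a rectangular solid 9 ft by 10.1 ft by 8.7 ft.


Shape: rectangular prism
l = 9 ft, w = 10.1 ft, h = 8.7 ft
Formula: SA = 2(lw + lh + wh)
lw = 90.9, lh = 78.3, wh = 87.87
lw + lh + wh = 257.07
SA = 2 * 257.07
SA = 514.14
514.14 ft^2


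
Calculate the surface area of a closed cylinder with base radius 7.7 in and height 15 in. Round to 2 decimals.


Shape: closed cylinder
Radius r = 7.7 in, Height h = 15 in
Formula: SA = 2*pi*r^2 + 2*pi*r*h = 2*pi*r*(r + h)
r + h = 22.7
2 * r * (r + h) = 2 * 7.7 * 22.7 = 349.58
SA = 349.58 * pi
SA = 1098.24
1098.24 in^2


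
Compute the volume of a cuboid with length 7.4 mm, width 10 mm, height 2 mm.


Shape: rectangular prism
l = 7.4 mm, w = 10 mm, h = 2 mm
Formula: V = l * w * h
V = 7.4 * 10 * 2
V = 74 * 2
V = 148
148 mm^3


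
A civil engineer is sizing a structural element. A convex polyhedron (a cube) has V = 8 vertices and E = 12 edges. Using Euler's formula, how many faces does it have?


Polyhedron: cube
Euler's formula for convex polyhedra: V - E + F = 2
Given: V = 8 vertices and E = 12 edges
Solve for F:
F = 2 + E - V = 2 + 12 - 8 = 6
6 faces


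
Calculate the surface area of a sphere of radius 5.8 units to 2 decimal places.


Shape: sphere
Radius r = 5.8 units
Formula: SA = 4 * pi * r^2
r^2 = 33.64
SA = 4 * pi * 33.64
SA = 134.56 * pi
SA = 422.73
422.73 units^2


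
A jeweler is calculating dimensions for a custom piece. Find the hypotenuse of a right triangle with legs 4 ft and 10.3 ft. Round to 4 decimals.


Shape: right triangle
Legs a = 4 ft, b = 10.3 ft
Formula: c = sqrt(a^2 + b^2)
a^2 = 16, b^2 = 106.09
a^2 + b^2 = 122.09
c = sqrt(122.09)
c = 11.0494
11.0494 ft


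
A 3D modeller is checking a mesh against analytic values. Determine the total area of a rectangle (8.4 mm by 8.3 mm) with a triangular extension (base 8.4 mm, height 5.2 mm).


Composite shape: rectangle + triangle
Rectangle area = 8.4 * 8.3 = 69.72
Triangle area = 0.5 * 8.4 * 5.2 = 21.84
Total = 69.72 + 21.84
Total = 91.56
91.56 mm^2


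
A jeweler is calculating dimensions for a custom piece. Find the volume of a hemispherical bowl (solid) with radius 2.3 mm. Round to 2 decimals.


Shape: hemisphere (half of a sphere)
Radius r = 2.3 mm
Formula: V = (1/2) * (4/3) * pi * r^3 = (2/3) * pi * r^3
r^3 = 12.167
(2/3) * 12.167 = 8.111333
V = 8.111333 * pi
V = 25.48
25.48 mm^3


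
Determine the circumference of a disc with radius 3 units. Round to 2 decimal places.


Shape: circle
Radius r = 3 units
Formula: C = 2 * pi * r
C = 2 * pi * 3
C = 6 * pi
C = 18.85
18.85 units


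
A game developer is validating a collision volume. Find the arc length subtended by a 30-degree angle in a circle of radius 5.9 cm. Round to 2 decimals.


Shape: circular arc
Radius r = 5.9 cm, Angle = 30 degrees
Formula: L = (angle/360) * 2 * pi * r
2 * pi * r = 11.8 * pi
L = (30/360) * 11.8 * pi
L = 0.983333 * pi
L = 3.09
3.09 cm


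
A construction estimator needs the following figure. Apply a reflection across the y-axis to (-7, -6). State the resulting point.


Transformation: reflection
Original point: (-7, -6)
Rule for reflection over the y-axis: (x, y) -> (-x, y)
Apply: (-7, -6) -> (7, -6)
(7, -6)


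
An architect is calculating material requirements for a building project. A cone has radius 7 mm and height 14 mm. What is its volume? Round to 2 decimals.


Shape: cone
Radius r = 7 mm, Height h = 14 mm
Formula: V = (1/3) * pi * r^2 * h
r^2 = 49
pi * r^2 * h = pi * 49 * 14 = 686 * pi
V = 686 * pi / 3
V = 718.38
718.38 mm^3


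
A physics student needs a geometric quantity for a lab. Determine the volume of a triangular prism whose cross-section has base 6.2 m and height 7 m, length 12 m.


Shape: triangular prism
Triangle base = 6.2 m, triangle height = 7 m, prism length L = 12 m
Formula: V = (1/2 * b * h_tri) * L
Cross-section area = 0.5 * 6.2 * 7 = 21.7
V = 21.7 * 12
V = 260.4
260.4 m^3


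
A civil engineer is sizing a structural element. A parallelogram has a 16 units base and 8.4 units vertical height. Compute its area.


Shape: parallelogram
Base b = 16 units, Height h = 8.4 units
Formula: A = b * h
A = 16 * 8.4
A = 134.4
134.4 units^2


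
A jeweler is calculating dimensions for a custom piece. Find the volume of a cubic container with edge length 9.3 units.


Shape: cube
Side s = 9.3 units
Formula: V = s^3
V = 9.3 * 9.3 * 9.3
V = 86.49 * 9.3
V = 804.357
804.357 units^3


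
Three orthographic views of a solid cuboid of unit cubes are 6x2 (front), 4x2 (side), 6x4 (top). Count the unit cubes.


Orthographic views of a solid rectangular block:
Front view 6 x 2 -> length = 6, height = 2
Side view 4 x 2 -> width = 4, height = 2 (consistent)
Top view 6 x 4 -> confirms length = 6, width = 4
The block is 6 x 4 x 2.
Total unit cubes = 6 * 4 * 2 = 48
48 unit cubes


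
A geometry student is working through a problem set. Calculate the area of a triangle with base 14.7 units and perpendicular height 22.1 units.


Shape: triangle
Base b = 14.7 units, Height h = 22.1 units
Formula: A = (1/2) * b * h
A = 0.5 * 14.7 * 22.1
A = 0.5 * 324.87
A = 162.435
162.435 units^2


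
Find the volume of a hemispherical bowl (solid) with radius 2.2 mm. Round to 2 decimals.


Shape: hemisphere (half of a sphere)
Radius r = 2.2 mm
Formula: V = (1/2) * (4/3) * pi * r^3 = (2/3) * pi * r^3
r^3 = 10.648
(2/3) * 10.648 = 7.098667
V = 7.098667 * pi
V = 22.3
22.3 mm^3


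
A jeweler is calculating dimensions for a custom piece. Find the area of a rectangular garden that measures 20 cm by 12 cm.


Shape: rectangle
Length l = 20 cm, Width w = 12 cm
Formula: A = l * w
A = 20 * 12
A = 240
240 cm^2


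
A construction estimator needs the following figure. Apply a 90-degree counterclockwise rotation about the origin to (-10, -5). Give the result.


Transformation: rotation about the origin
Original point: (-10, -5)
Rule for 90 deg counterclockwise: (x, y) -> (-y, x)
Apply: (-10, -5) -> (5, -10)
(5, -10)


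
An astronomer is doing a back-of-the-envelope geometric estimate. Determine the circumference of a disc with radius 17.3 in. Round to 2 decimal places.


Shape: circle
Radius r = 17.3 in
Formula: C = 2 * pi * r
C = 2 * pi * 17.3
C = 34.6 * pi
C = 108.7
108.7 in


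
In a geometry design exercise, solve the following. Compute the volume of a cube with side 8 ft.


Shape: cube
Side s = 8 ft
Formula: V = s^3
V = 8 * 8 * 8
V = 64 * 8
V = 512
512 ft^3


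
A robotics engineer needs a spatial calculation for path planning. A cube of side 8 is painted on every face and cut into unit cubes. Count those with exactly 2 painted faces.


Large cube: 8 x 8 x 8, cut into unit cubes.
n = 8, so n - 2 = 6
Cubes with 2 painted faces lie along the edges, excluding corners.
A cube has 12 edges; each contributes (n - 2) = 6 such cubes.
Count = 12 * 6 = 72
72 unit cubes


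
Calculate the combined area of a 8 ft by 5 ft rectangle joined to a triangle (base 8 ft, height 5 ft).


Composite shape: rectangle + triangle
Rectangle area = 8 * 5 = 40
Triangle area = 0.5 * 8 * 5 = 20
Total = 40 + 20
Total = 60
60 ft^2


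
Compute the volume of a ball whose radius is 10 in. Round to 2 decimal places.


Shape: sphere
Radius r = 10 in
Formula: V = (4/3) * pi * r^3
r^3 = 1000
(4/3) * 1000 = 1333.333333
V = 1333.333333 * pi
V = 4188.79
4188.79 in^3


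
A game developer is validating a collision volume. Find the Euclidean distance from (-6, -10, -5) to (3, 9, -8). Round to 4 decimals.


3D distance between two points
P1 = (-6, -10, -5), P2 = (3, 9, -8)
Formula: d = sqrt((x2-x1)^2 + (y2-y1)^2 + (z2-z1)^2)
dx = 3 - -6 = 9
dy = 9 - -10 = 19
dz = -8 - -5 = -3
dx^2 + dy^2 + dz^2 = 81 + 361 + 9 = 451
d = sqrt(451)
d = 21.2368
21.2368 units


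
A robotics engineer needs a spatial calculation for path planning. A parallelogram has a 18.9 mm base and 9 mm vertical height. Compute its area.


Shape: parallelogram
Base b = 18.9 mm, Height h = 9 mm
Formula: A = b * h
A = 18.9 * 9
A = 170.1
170.1 mm^2


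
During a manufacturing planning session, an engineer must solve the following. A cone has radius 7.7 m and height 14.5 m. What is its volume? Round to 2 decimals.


Shape: cone
Radius r = 7.7 m, Height h = 14.5 m
Formula: V = (1/3) * pi * r^2 * h
r^2 = 59.29
pi * r^2 * h = pi * 59.29 * 14.5 = 859.705 * pi
V = 859.705 * pi / 3
V = 900.28
900.28 m^3


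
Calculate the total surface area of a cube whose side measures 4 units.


Shape: cube
Side s = 4 units
A cube has 6 square faces.
Formula: SA = 6 * s^2
s^2 = 16
SA = 6 * 16
SA = 96
96 units^2


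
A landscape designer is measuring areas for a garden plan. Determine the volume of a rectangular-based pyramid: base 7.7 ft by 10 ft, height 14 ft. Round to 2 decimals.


Shape: rectangular pyramid
Base: 7.7 ft x 10 ft, Height h = 14 ft
Formula: V = (1/3) * base_area * h
base_area = 7.7 * 10 = 77
base_area * h = 77 * 14 = 1078
V = 1078 / 3
V = 359.33
359.33 ft^3


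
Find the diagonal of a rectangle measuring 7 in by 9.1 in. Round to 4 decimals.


Shape: rectangle (diagonal via Pythagoras)
Sides: 7 in and 9.1 in
Formula: d = sqrt(l^2 + w^2)
l^2 = 49, w^2 = 82.81
l^2 + w^2 = 131.81
d = sqrt(131.81)
d = 11.4809
11.4809 in


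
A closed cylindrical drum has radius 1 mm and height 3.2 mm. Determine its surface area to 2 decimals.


Shape: closed cylinder
Radius r = 1 mm, Height h = 3.2 mm
Formula: SA = 2*pi*r^2 + 2*pi*r*h = 2*pi*r*(r + h)
r + h = 4.2
2 * r * (r + h) = 2 * 1 * 4.2 = 8.4
SA = 8.4 * pi
SA = 26.39
26.39 mm^2


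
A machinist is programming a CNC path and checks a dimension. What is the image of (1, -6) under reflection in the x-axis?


Transformation: reflection
Original point: (1, -6)
Rule for reflection over the x-axis: (x, y) -> (x, -y)
Apply: (1, -6) -> (1, 6)
(1, 6)


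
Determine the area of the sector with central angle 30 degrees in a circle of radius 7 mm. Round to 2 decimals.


Shape: circular sector
Radius r = 7 mm, Angle = 30 degrees
Formula: A = (angle/360) * pi * r^2
r^2 = 49
Fraction of circle = 30/360
A = (30/360) * pi * 49
A = 4.083333 * pi
A = 12.83
12.83 mm^2


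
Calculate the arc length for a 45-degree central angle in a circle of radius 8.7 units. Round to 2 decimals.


Shape: circular arc
Radius r = 8.7 units, Angle = 45 degrees
Formula: L = (angle/360) * 2 * pi * r
2 * pi * r = 17.4 * pi
L = (45/360) * 17.4 * pi
L = 2.175 * pi
L = 6.83
6.83 units


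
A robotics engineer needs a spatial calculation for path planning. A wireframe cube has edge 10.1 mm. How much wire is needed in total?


Shape: cube
Side s = 10.1 mm
A cube has 12 edges, all equal.
Formula: total edge length = 12 * s
Total = 12 * 10.1
Total = 121.2
121.2 mm


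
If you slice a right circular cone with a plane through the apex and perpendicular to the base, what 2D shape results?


Solid: right circular cone
Cutting plane: through the apex and perpendicular to the base
Visualize the intersection of the plane with the solid's surface.
The boundary of the cut region is a isosceles triangle.
isosceles triangle


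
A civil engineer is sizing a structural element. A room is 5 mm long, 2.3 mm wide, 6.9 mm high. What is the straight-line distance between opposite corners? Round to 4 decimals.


Shape: rectangular box (space diagonal)
l = 5 mm, w = 2.3 mm, h = 6.9 mm
Visualize: the diagonal of the base, then a right triangle with that diagonal and the height.
Formula: d = sqrt(l^2 + w^2 + h^2)
l^2 + w^2 + h^2 = 25 + 5.29 + 47.61 = 77.9
d = sqrt(77.9)
d = 8.8261
8.8261 mm


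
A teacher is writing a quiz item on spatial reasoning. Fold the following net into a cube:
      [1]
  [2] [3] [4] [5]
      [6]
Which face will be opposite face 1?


Net: cross layout. Take square 3 as the base (bottom).
Fold the four squares in the horizontal row up around 3: 2 -> left, 4 -> right, 5 wraps to the top.
Fold 1 and 6 up from 3: 1 -> back, 6 -> front.
Opposite pairs are therefore: (1, 6), (2, 4), (3, 5).
Face 1 is opposite face 6.
face 6


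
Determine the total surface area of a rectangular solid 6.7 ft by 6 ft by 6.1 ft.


Shape: rectangular prism
l = 6.7 ft, w = 6 ft, h = 6.1 ft
Formula: SA = 2(lw + lh + wh)
lw = 40.2, lh = 40.87, wh = 36.6
lw + lh + wh = 117.67
SA = 2 * 117.67
SA = 235.34
235.34 ft^2


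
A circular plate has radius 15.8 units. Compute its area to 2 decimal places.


Shape: circle
Radius r = 15.8 units
Formula: A = pi * r^2
r^2 = 15.8^2 = 249.64
A = pi * 249.64
A = 784.27
784.27 units^2


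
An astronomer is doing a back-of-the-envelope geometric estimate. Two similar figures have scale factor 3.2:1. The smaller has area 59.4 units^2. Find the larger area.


Linear scale factor k = 3.2
Original area = 59.4 units^2
Rule: under a linear scaling by k, areas scale by k^2.
k^2 = 3.2^2 = 10.24
New area = 59.4 * 10.24
New area = 608.256
608.256 units^2


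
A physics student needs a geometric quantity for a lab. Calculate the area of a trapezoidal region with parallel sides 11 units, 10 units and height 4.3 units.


Shape: trapezoid
Parallel sides a = 11 units, b = 10 units; Height h = 4.3 units
Formula: A = (a + b) * h / 2
a + b = 11 + 10 = 21
A = 21 * 4.3 / 2
A = 90.3 / 2
A = 45.15
45.15 units^2


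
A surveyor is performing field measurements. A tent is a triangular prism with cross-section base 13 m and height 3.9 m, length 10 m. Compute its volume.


Shape: triangular prism
Triangle base = 13 m, triangle height = 3.9 m, prism length L = 10 m
Formula: V = (1/2 * b * h_tri) * L
Cross-section area = 0.5 * 13 * 3.9 = 25.35
V = 25.35 * 10
V = 253.5
253.5 m^3


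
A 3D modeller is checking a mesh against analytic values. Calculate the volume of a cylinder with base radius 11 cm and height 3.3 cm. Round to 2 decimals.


Shape: cylinder
Radius r = 11 cm, Height h = 3.3 cm
Formula: V = pi * r^2 * h
r^2 = 121
V = pi * 121 * 3.3
V = 399.3 * pi
V = 1254.44
1254.44 cm^3


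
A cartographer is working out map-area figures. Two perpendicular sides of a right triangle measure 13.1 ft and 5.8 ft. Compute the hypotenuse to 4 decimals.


Shape: right triangle
Legs a = 13.1 ft, b = 5.8 ft
Formula: c = sqrt(a^2 + b^2)
a^2 = 171.61, b^2 = 33.64
a^2 + b^2 = 205.25
c = sqrt(205.25)
c = 14.3265
14.3265 ft


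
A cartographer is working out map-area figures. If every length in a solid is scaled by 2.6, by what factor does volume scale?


Linear scale factor k = 2.6
Rule: under a linear scaling by k, volumes scale by k^3.
k^3 = 2.6 * 2.6 * 2.6
k^3 = 6.76 * 2.6
k^3 = 17.576
Volume scales by a factor of 17.576.
17.576 (dimensionless)


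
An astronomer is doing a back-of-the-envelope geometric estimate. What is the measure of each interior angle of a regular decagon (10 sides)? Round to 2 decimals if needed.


Shape: regular decagon (10 sides)
Formula: interior angle = (n - 2) * 180 / n
(n - 2) = 8
(n - 2) * 180 = 1440
angle = 1440 / 10
angle = 144
144 degrees


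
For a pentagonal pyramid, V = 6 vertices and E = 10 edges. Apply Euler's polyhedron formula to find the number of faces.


Polyhedron: pentagonal pyramid
Euler's formula for convex polyhedra: V - E + F = 2
Given: V = 6 vertices and E = 10 edges
Solve for F:
F = 2 + E - V = 2 + 10 - 6 = 6
6 faces


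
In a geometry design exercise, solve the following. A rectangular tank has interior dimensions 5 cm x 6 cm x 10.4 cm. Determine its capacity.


Shape: rectangular prism
l = 5 cm, w = 6 cm, h = 10.4 cm
Formula: V = l * w * h
V = 5 * 6 * 10.4
V = 30 * 10.4
V = 312
312 cm^3


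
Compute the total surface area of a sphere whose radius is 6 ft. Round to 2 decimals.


Shape: sphere
Radius r = 6 ft
Formula: SA = 4 * pi * r^2
r^2 = 36
SA = 4 * pi * 36
SA = 144 * pi
SA = 452.39
452.39 ft^2


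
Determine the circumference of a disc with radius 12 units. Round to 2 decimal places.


Shape: circle
Radius r = 12 units
Formula: C = 2 * pi * r
C = 2 * pi * 12
C = 24 * pi
C = 75.4
75.4 units


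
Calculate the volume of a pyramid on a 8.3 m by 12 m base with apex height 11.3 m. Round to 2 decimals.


Shape: rectangular pyramid
Base: 8.3 m x 12 m, Height h = 11.3 m
Formula: V = (1/3) * base_area * h
base_area = 8.3 * 12 = 99.6
base_area * h = 99.6 * 11.3 = 1125.48
V = 1125.48 / 3
V = 375.16
375.16 m^3


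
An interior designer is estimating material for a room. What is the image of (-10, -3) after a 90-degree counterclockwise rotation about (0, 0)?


Transformation: rotation about the origin
Original point: (-10, -3)
Rule for 90 deg counterclockwise: (x, y) -> (-y, x)
Apply: (-10, -3) -> (3, -10)
(3, -10)


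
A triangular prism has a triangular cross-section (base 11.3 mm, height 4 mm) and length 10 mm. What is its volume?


Shape: triangular prism
Triangle base = 11.3 mm, triangle height = 4 mm, prism length L = 10 mm
Formula: V = (1/2 * b * h_tri) * L
Cross-section area = 0.5 * 11.3 * 4 = 22.6
V = 22.6 * 10
V = 226
226 mm^3


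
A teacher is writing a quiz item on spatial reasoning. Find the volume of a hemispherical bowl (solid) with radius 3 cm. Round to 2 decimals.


Shape: hemisphere (half of a sphere)
Radius r = 3 cm
Formula: V = (1/2) * (4/3) * pi * r^3 = (2/3) * pi * r^3
r^3 = 27
(2/3) * 27 = 18
V = 18 * pi
V = 56.55
56.55 cm^3


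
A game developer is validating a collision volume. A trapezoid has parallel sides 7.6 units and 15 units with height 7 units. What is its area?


Shape: trapezoid
Parallel sides a = 7.6 units, b = 15 units; Height h = 7 units
Formula: A = (a + b) * h / 2
a + b = 7.6 + 15 = 22.6
A = 22.6 * 7 / 2
A = 158.2 / 2
A = 79.1
79.1 units^2


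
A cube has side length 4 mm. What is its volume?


Shape: cube
Side s = 4 mm
Formula: V = s^3
V = 4 * 4 * 4
V = 16 * 4
V = 64
64 mm^3


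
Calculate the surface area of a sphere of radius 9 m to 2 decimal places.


Shape: sphere
Radius r = 9 m
Formula: SA = 4 * pi * r^2
r^2 = 81
SA = 4 * pi * 81
SA = 324 * pi
SA = 1017.88
1017.88 m^2


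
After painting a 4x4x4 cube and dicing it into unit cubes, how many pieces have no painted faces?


Large cube: 4 x 4 x 4, cut into unit cubes.
n = 4, so n - 2 = 2
Unpainted cubes form the interior (n - 2)^3 block.
(n - 2)^3 = 2^3 = 8
8 unit cubes


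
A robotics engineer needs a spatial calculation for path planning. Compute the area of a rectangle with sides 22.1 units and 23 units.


Shape: rectangle
Length l = 22.1 units, Width w = 23 units
Formula: A = l * w
A = 22.1 * 23
A = 508.3
508.3 units^2


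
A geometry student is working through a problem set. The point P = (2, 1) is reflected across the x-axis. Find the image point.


Transformation: reflection
Original point: (2, 1)
Rule for reflection over the x-axis: (x, y) -> (x, -y)
Apply: (2, 1) -> (2, -1)
(2, -1)


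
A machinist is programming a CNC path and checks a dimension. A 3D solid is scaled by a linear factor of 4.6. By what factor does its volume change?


Linear scale factor k = 4.6
Rule: under a linear scaling by k, volumes scale by k^3.
k^3 = 4.6 * 4.6 * 4.6
k^3 = 21.16 * 4.6
k^3 = 97.336
Volume scales by a factor of 97.336.
97.336 (dimensionless)


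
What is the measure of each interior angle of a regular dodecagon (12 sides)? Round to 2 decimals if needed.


Shape: regular dodecagon (12 sides)
Formula: interior angle = (n - 2) * 180 / n
(n - 2) = 10
(n - 2) * 180 = 1800
angle = 1800 / 12
angle = 150
150 degrees


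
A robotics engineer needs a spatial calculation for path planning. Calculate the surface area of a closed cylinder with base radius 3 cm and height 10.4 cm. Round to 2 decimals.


Shape: closed cylinder
Radius r = 3 cm, Height h = 10.4 cm
Formula: SA = 2*pi*r^2 + 2*pi*r*h = 2*pi*r*(r + h)
r + h = 13.4
2 * r * (r + h) = 2 * 3 * 13.4 = 80.4
SA = 80.4 * pi
SA = 252.58
252.58 cm^2


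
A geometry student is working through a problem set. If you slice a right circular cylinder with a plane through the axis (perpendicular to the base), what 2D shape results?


Solid: right circular cylinder
Cutting plane: through the axis (perpendicular to the base)
Visualize the intersection of the plane with the solid's surface.
The boundary of the cut region is a rectangle.
rectangle


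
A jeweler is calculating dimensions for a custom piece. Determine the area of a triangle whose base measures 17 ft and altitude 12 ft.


Shape: triangle
Base b = 17 ft, Height h = 12 ft
Formula: A = (1/2) * b * h
A = 0.5 * 17 * 12
A = 0.5 * 204
A = 102
102 ft^2


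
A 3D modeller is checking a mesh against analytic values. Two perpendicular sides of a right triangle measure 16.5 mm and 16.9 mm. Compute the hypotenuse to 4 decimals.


Shape: right triangle
Legs a = 16.5 mm, b = 16.9 mm
Formula: c = sqrt(a^2 + b^2)
a^2 = 272.25, b^2 = 285.61
a^2 + b^2 = 557.86
c = sqrt(557.86)
c = 23.6191
23.6191 mm


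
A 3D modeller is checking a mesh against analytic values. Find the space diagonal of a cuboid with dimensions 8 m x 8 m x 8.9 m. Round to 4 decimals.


Shape: rectangular box (space diagonal)
l = 8 m, w = 8 m, h = 8.9 m
Visualize: the diagonal of the base, then a right triangle with that diagonal and the height.
Formula: d = sqrt(l^2 + w^2 + h^2)
l^2 + w^2 + h^2 = 64 + 64 + 79.21 = 207.21
d = sqrt(207.21)
d = 14.3948
14.3948 m


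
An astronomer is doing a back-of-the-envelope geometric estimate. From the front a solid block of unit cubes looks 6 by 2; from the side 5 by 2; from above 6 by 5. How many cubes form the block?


Orthographic views of a solid rectangular block:
Front view 6 x 2 -> length = 6, height = 2
Side view 5 x 2 -> width = 5, height = 2 (consistent)
Top view 6 x 5 -> confirms length = 6, width = 5
The block is 6 x 5 x 2.
Total unit cubes = 6 * 5 * 2 = 60
60 unit cubes


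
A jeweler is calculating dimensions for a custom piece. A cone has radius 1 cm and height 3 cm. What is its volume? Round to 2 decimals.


Shape: cone
Radius r = 1 cm, Height h = 3 cm
Formula: V = (1/3) * pi * r^2 * h
r^2 = 1
pi * r^2 * h = pi * 1 * 3 = 3 * pi
V = 3 * pi / 3
V = 3.14
3.14 cm^3


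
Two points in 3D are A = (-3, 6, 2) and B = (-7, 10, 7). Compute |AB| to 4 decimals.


3D distance between two points
P1 = (-3, 6, 2), P2 = (-7, 10, 7)
Formula: d = sqrt((x2-x1)^2 + (y2-y1)^2 + (z2-z1)^2)
dx = -7 - -3 = -4
dy = 10 - 6 = 4
dz = 7 - 2 = 5
dx^2 + dy^2 + dz^2 = 16 + 16 + 25 = 57
d = sqrt(57)
d = 7.5498
7.5498 units


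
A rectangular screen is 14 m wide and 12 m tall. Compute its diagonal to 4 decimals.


Shape: rectangle (diagonal via Pythagoras)
Sides: 14 m and 12 m
Formula: d = sqrt(l^2 + w^2)
l^2 = 196, w^2 = 144
l^2 + w^2 = 340
d = sqrt(340)
d = 18.4391
18.4391 m


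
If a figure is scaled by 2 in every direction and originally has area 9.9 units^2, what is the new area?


Linear scale factor k = 2
Original area = 9.9 units^2
Rule: under a linear scaling by k, areas scale by k^2.
k^2 = 2^2 = 4
New area = 9.9 * 4
New area = 39.6
39.6 units^2


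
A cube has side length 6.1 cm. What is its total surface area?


Shape: cube
Side s = 6.1 cm
A cube has 6 square faces.
Formula: SA = 6 * s^2
s^2 = 37.21
SA = 6 * 37.21
SA = 223.26
223.26 cm^2


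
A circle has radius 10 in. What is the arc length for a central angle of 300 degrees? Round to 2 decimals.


Shape: circular arc
Radius r = 10 in, Angle = 300 degrees
Formula: L = (angle/360) * 2 * pi * r
2 * pi * r = 20 * pi
L = (300/360) * 20 * pi
L = 16.666667 * pi
L = 52.36
52.36 in


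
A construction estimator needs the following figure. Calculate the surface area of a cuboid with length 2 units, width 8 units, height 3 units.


Shape: rectangular prism
l = 2 units, w = 8 units, h = 3 units
Formula: SA = 2(lw + lh + wh)
lw = 16, lh = 6, wh = 24
lw + lh + wh = 46
SA = 2 * 46
SA = 92
92 units^2


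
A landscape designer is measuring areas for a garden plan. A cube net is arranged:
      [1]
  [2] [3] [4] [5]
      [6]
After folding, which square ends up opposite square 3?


Net: cross layout. Take square 3 as the base (bottom).
Fold the four squares in the horizontal row up around 3: 2 -> left, 4 -> right, 5 wraps to the top.
Fold 1 and 6 up from 3: 1 -> back, 6 -> front.
Opposite pairs are therefore: (1, 6), (2, 4), (3, 5).
Face 3 is opposite face 5.
face 5


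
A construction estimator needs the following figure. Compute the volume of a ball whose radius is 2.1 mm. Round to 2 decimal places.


Shape: sphere
Radius r = 2.1 mm
Formula: V = (4/3) * pi * r^3
r^3 = 9.261
(4/3) * 9.261 = 12.348
V = 12.348 * pi
V = 38.79
38.79 mm^3


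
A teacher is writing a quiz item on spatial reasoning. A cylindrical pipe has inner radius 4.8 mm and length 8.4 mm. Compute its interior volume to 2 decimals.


Shape: cylinder
Radius r = 4.8 mm, Height h = 8.4 mm
Formula: V = pi * r^2 * h
r^2 = 23.04
V = pi * 23.04 * 8.4
V = 193.536 * pi
V = 608.01
608.01 mm^3


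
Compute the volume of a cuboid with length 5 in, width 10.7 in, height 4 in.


Shape: rectangular prism
l = 5 in, w = 10.7 in, h = 4 in
Formula: V = l * w * h
V = 5 * 10.7 * 4
V = 53.5 * 4
V = 214
214 in^3


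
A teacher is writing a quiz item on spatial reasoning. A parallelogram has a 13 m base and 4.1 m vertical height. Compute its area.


Shape: parallelogram
Base b = 13 m, Height h = 4.1 m
Formula: A = b * h
A = 13 * 4.1
A = 53.3
53.3 m^2


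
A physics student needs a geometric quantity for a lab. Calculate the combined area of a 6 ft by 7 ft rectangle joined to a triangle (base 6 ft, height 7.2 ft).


Composite shape: rectangle + triangle
Rectangle area = 6 * 7 = 42
Triangle area = 0.5 * 6 * 7.2 = 21.6
Total = 42 + 21.6
Total = 63.6
63.6 ft^2


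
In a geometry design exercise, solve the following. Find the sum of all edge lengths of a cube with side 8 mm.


Shape: cube
Side s = 8 mm
A cube has 12 edges, all equal.
Formula: total edge length = 12 * s
Total = 12 * 8
Total = 96
96 mm


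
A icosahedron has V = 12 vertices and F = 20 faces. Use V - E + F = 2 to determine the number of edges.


Polyhedron: icosahedron
Euler's formula for convex polyhedra: V - E + F = 2
Given: V = 12 vertices and F = 20 faces
Solve for E:
E = V + F - 2 = 12 + 20 - 2 = 30
30 edges


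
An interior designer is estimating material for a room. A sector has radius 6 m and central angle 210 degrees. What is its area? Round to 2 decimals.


Shape: circular sector
Radius r = 6 m, Angle = 210 degrees
Formula: A = (angle/360) * pi * r^2
r^2 = 36
Fraction of circle = 210/360
A = (210/360) * pi * 36
A = 21 * pi
A = 65.97
65.97 m^2


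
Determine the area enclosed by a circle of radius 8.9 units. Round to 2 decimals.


Shape: circle
Radius r = 8.9 units
Formula: A = pi * r^2
r^2 = 8.9^2 = 79.21
A = pi * 79.21
A = 248.85
248.85 units^2


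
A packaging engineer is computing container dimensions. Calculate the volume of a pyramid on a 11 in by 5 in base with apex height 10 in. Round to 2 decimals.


Shape: rectangular pyramid
Base: 11 in x 5 in, Height h = 10 in
Formula: V = (1/3) * base_area * h
base_area = 11 * 5 = 55
base_area * h = 55 * 10 = 550
V = 550 / 3
V = 183.33
183.33 in^3


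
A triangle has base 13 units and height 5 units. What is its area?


Shape: triangle
Base b = 13 units, Height h = 5 units
Formula: A = (1/2) * b * h
A = 0.5 * 13 * 5
A = 0.5 * 65
A = 32.5
32.5 units^2


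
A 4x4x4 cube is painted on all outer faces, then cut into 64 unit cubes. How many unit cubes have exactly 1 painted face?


Large cube: 4 x 4 x 4, cut into unit cubes.
n = 4, so n - 2 = 2
Cubes with 1 painted face lie in the interior of each face.
A cube has 6 faces; each contributes (n - 2)^2 = 4 such cubes.
Count = 6 * 4 = 24
24 unit cubes


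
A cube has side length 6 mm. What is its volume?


Shape: cube
Side s = 6 mm
Formula: V = s^3
V = 6 * 6 * 6
V = 36 * 6
V = 216
216 mm^3


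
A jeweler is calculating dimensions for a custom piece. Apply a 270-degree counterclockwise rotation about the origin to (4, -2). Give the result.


Transformation: rotation about the origin
Original point: (4, -2)
Rule for 270 deg counterclockwise: (x, y) -> (y, -x)
Apply: (4, -2) -> (-2, -4)
(-2, -4)


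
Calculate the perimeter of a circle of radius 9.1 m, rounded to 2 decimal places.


Shape: circle
Radius r = 9.1 m
Formula: C = 2 * pi * r
C = 2 * pi * 9.1
C = 18.2 * pi
C = 57.18
57.18 m


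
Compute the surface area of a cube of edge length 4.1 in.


Shape: cube
Side s = 4.1 in
A cube has 6 square faces.
Formula: SA = 6 * s^2
s^2 = 16.81
SA = 6 * 16.81
SA = 100.86
100.86 in^2


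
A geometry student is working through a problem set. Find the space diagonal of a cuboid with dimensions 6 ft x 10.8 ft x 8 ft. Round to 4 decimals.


Shape: rectangular box (space diagonal)
l = 6 ft, w = 10.8 ft, h = 8 ft
Visualize: the diagonal of the base, then a right triangle with that diagonal and the height.
Formula: d = sqrt(l^2 + w^2 + h^2)
l^2 + w^2 + h^2 = 36 + 116.64 + 64 = 216.64
d = sqrt(216.64)
d = 14.7187
14.7187 ft


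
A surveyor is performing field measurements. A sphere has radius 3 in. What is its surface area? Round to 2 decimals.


Shape: sphere
Radius r = 3 in
Formula: SA = 4 * pi * r^2
r^2 = 9
SA = 4 * pi * 9
SA = 36 * pi
SA = 113.1
113.1 in^2


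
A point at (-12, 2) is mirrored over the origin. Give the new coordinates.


Transformation: reflection
Original point: (-12, 2)
Rule for reflection through the origin: (x, y) -> (-x, -y)
Apply: (-12, 2) -> (12, -2)
(12, -2)


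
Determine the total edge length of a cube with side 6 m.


Shape: cube
Side s = 6 m
A cube has 12 edges, all equal.
Formula: total edge length = 12 * s
Total = 12 * 6
Total = 72
72 m


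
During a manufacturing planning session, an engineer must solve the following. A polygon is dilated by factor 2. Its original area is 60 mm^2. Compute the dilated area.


Linear scale factor k = 2
Original area = 60 mm^2
Rule: under a linear scaling by k, areas scale by k^2.
k^2 = 2^2 = 4
New area = 60 * 4
New area = 240
240 mm^2


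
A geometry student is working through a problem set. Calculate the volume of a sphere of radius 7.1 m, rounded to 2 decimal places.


Shape: sphere
Radius r = 7.1 m
Formula: V = (4/3) * pi * r^3
r^3 = 357.911
(4/3) * 357.911 = 477.214667
V = 477.214667 * pi
V = 1499.21
1499.21 m^3


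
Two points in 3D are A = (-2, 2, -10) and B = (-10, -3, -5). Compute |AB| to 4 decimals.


3D distance between two points
P1 = (-2, 2, -10), P2 = (-10, -3, -5)
Formula: d = sqrt((x2-x1)^2 + (y2-y1)^2 + (z2-z1)^2)
dx = -10 - -2 = -8
dy = -3 - 2 = -5
dz = -5 - -10 = 5
dx^2 + dy^2 + dz^2 = 64 + 25 + 25 = 114
d = sqrt(114)
d = 10.6771
10.6771 units


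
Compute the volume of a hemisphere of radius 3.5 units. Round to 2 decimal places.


Shape: hemisphere (half of a sphere)
Radius r = 3.5 units
Formula: V = (1/2) * (4/3) * pi * r^3 = (2/3) * pi * r^3
r^3 = 42.875
(2/3) * 42.875 = 28.583333
V = 28.583333 * pi
V = 89.8
89.8 units^3


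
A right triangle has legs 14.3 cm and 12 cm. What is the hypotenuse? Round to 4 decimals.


Shape: right triangle
Legs a = 14.3 cm, b = 12 cm
Formula: c = sqrt(a^2 + b^2)
a^2 = 204.49, b^2 = 144
a^2 + b^2 = 348.49
c = sqrt(348.49)
c = 18.6679
18.6679 cm


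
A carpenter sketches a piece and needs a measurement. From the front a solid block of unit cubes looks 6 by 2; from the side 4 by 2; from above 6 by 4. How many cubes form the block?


Orthographic views of a solid rectangular block:
Front view 6 x 2 -> length = 6, height = 2
Side view 4 x 2 -> width = 4, height = 2 (consistent)
Top view 6 x 4 -> confirms length = 6, width = 4
The block is 6 x 4 x 2.
Total unit cubes = 6 * 4 * 2 = 48
48 unit cubes


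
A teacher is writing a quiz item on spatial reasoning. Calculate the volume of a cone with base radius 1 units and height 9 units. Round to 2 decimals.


Shape: cone
Radius r = 1 units, Height h = 9 units
Formula: V = (1/3) * pi * r^2 * h
r^2 = 1
pi * r^2 * h = pi * 1 * 9 = 9 * pi
V = 9 * pi / 3
V = 9.42
9.42 units^3


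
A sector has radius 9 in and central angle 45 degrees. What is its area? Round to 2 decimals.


Shape: circular sector
Radius r = 9 in, Angle = 45 degrees
Formula: A = (angle/360) * pi * r^2
r^2 = 81
Fraction of circle = 45/360
A = (45/360) * pi * 81
A = 10.125 * pi
A = 31.81
31.81 in^2
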